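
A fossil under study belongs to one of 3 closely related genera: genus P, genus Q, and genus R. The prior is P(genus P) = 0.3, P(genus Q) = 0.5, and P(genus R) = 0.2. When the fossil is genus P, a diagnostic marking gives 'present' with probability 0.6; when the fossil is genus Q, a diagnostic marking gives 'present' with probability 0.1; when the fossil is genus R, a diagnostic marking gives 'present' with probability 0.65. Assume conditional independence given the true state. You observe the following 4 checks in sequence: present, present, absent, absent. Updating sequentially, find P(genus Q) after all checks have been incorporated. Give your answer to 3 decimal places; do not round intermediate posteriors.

Apply Bayes' rule sequentially, carrying P(genus Q) forward.
After 'present': normaliser = 0.6·0.3000 + 0.1·0.5000 + 0.65·0.2000; P(genus P) ≈ 0.5000, P(genus Q) ≈ 0.1389, P(genus R) ≈ 0.3611
After 'present': normaliser = 0.6·0.5000 + 0.1·0.1389 + 0.65·0.3611; P(genus P) ≈ 0.5468, P(genus Q) ≈ 0.0253, P(genus R) ≈ 0.4278
After 'absent': normaliser = 0.4·0.5468 + 0.9·0.0253 + 0.35·0.4278; P(genus P) ≈ 0.5590, P(genus Q) ≈ 0.0582, P(genus R) ≈ 0.3827
After 'absent': normaliser = 0.4·0.5590 + 0.9·0.0582 + 0.35·0.3827; P(genus P) ≈ 0.5454, P(genus Q) ≈ 0.1278, P(genus R) ≈ 0.3267

0.128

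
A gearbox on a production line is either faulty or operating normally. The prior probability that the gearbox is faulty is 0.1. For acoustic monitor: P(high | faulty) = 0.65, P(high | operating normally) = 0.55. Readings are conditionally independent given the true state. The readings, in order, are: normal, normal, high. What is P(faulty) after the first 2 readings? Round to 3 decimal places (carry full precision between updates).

0.063

Each posterior becomes the prior for the next update.
After 'normal': P(faulty) = 0.35·0.1000 / (0.35·0.1000 + 0.45·0.9000) ≈ 0.0795
After 'normal': P(faulty) = 0.35·0.0795 / (0.35·0.0795 + 0.45·0.9205) ≈ 0.0630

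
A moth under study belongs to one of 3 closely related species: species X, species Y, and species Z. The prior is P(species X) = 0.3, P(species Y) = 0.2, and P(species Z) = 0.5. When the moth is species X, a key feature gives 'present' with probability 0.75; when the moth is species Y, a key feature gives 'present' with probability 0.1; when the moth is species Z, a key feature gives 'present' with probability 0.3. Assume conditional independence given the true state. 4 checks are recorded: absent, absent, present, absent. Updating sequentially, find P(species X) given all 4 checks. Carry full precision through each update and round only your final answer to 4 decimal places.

After 'absent': normaliser = 0.25·0.3000 + 0.9·0.2000 + 0.7·0.5000; P(species X) ≈ 0.1240, P(species Y) ≈ 0.2975, P(species Z) ≈ 0.5785
After 'absent': normaliser = 0.25·0.1240 + 0.9·0.2975 + 0.7·0.5785; P(species X) ≈ 0.0440, P(species Y) ≈ 0.3805, P(species Z) ≈ 0.5755
After 'present': normaliser = 0.75·0.0440 + 0.1·0.3805 + 0.3·0.5755; P(species X) ≈ 0.1355, P(species Y) ≈ 0.1561, P(species Z) ≈ 0.7083
After 'absent': normaliser = 0.25·0.1355 + 0.9·0.1561 + 0.7·0.7083; P(species X) ≈ 0.0506, P(species Y) ≈ 0.2096, P(species Z) ≈ 0.7398

0.0506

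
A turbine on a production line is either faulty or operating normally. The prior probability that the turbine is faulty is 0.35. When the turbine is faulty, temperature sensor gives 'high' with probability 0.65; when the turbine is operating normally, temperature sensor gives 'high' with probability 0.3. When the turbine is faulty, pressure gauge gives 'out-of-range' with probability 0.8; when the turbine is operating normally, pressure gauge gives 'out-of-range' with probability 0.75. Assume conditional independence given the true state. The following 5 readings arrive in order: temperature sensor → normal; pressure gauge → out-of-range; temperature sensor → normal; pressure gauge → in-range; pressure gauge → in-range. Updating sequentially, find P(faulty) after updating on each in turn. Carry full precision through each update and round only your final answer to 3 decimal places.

0.084

Apply Bayes' rule sequentially, carrying P(faulty) forward.
After temperature sensor='normal': P(faulty) = 0.35·0.3500 / (0.35·0.3500 + 0.7·0.6500) ≈ 0.2121
After pressure gauge='out-of-range': P(faulty) = 0.8·0.2121 / (0.8·0.2121 + 0.75·0.7879) ≈ 0.2231
After temperature sensor='normal': P(faulty) = 0.35·0.2231 / (0.35·0.2231 + 0.7·0.7769) ≈ 0.1256
After pressure gauge='in-range': P(faulty) = 0.2·0.1256 / (0.2·0.1256 + 0.25·0.8744) ≈ 0.1030
After pressure gauge='in-range': P(faulty) = 0.2·0.1030 / (0.2·0.1030 + 0.25·0.8970) ≈ 0.0842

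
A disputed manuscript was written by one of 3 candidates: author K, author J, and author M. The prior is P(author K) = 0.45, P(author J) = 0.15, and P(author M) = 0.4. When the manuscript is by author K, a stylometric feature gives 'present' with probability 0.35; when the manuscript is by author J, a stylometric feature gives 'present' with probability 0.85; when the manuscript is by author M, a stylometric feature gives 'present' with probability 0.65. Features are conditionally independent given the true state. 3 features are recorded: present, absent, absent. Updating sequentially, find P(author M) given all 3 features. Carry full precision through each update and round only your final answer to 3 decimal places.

After 'present': normaliser = 0.35·0.4500 + 0.85·0.1500 + 0.65·0.4000; P(author K) ≈ 0.2890, P(author J) ≈ 0.2339, P(author M) ≈ 0.4771
After 'absent': normaliser = 0.65·0.2890 + 0.15·0.2339 + 0.35·0.4771; P(author K) ≈ 0.4818, P(author J) ≈ 0.0900, P(author M) ≈ 0.4282
After 'absent': normaliser = 0.65·0.4818 + 0.15·0.0900 + 0.35·0.4282; P(author K) ≈ 0.6571, P(author J) ≈ 0.0283, P(author M) ≈ 0.3145

0.315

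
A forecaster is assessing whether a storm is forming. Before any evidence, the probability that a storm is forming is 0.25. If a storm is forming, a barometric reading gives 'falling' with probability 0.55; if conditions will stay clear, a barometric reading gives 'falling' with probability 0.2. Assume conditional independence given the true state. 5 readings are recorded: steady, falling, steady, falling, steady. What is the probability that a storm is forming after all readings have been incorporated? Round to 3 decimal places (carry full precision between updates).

After 'steady': P(storm) = 0.45·0.2500 / (0.45·0.2500 + 0.8·0.7500) ≈ 0.1579
After 'falling': P(storm) = 0.55·0.1579 / (0.55·0.1579 + 0.2·0.8421) ≈ 0.3402
After 'steady': P(storm) = 0.45·0.3402 / (0.45·0.3402 + 0.8·0.6598) ≈ 0.2248
After 'falling': P(storm) = 0.55·0.2248 / (0.55·0.2248 + 0.2·0.7752) ≈ 0.4437
After 'steady': P(storm) = 0.45·0.4437 / (0.45·0.4437 + 0.8·0.5563) ≈ 0.3097

0.310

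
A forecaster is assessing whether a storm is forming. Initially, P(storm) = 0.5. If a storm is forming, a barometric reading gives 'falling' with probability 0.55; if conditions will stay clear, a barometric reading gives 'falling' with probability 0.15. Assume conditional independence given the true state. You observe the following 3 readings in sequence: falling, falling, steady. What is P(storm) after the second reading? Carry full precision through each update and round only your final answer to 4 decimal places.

After 'falling': P(storm) = 0.55·0.5000 / (0.55·0.5000 + 0.15·0.5000) ≈ 0.7857
After 'falling': P(storm) = 0.55·0.7857 / (0.55·0.7857 + 0.15·0.2143) ≈ 0.9308

0.9308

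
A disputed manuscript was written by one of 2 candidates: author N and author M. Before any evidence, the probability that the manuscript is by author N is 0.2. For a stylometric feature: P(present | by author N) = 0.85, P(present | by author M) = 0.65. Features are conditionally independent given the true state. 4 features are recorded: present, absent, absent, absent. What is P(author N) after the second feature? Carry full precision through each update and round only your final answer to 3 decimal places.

0.123

After 'present': P(author N) = 0.85·0.2000 / (0.85·0.2000 + 0.65·0.8000) ≈ 0.2464
After 'absent': P(author N) = 0.15·0.2464 / (0.15·0.2464 + 0.35·0.7536) ≈ 0.1229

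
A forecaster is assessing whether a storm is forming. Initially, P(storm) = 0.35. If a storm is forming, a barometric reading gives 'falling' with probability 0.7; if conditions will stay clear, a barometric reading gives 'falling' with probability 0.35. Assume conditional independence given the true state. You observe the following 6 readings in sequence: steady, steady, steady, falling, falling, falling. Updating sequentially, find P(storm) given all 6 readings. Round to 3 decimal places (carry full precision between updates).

0.298

After 'steady': P(storm) = 0.3·0.3500 / (0.3·0.3500 + 0.65·0.6500) ≈ 0.1991
After 'steady': P(storm) = 0.3·0.1991 / (0.3·0.1991 + 0.65·0.8009) ≈ 0.1029
After 'steady': P(storm) = 0.3·0.1029 / (0.3·0.1029 + 0.65·0.8971) ≈ 0.0503
After 'falling': P(storm) = 0.7·0.0503 / (0.7·0.0503 + 0.35·0.9497) ≈ 0.0957
After 'falling': P(storm) = 0.7·0.0957 / (0.7·0.0957 + 0.35·0.9043) ≈ 0.1748
After 'falling': P(storm) = 0.7·0.1748 / (0.7·0.1748 + 0.35·0.8252) ≈ 0.2975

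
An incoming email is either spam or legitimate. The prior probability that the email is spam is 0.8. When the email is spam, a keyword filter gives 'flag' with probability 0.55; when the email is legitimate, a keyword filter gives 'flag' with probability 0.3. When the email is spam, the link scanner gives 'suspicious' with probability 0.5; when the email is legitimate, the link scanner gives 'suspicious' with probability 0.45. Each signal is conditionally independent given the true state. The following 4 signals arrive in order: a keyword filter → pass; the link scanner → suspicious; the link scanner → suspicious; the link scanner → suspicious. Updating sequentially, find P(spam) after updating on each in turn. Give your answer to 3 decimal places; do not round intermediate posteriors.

After a keyword filter='pass': P(spam) = 0.45·0.8000 / (0.45·0.8000 + 0.7·0.2000) ≈ 0.7200
After the link scanner='suspicious': P(spam) = 0.5·0.7200 / (0.5·0.7200 + 0.45·0.2800) ≈ 0.7407
After the link scanner='suspicious': P(spam) = 0.5·0.7407 / (0.5·0.7407 + 0.45·0.2593) ≈ 0.7605
After the link scanner='suspicious': P(spam) = 0.5·0.7605 / (0.5·0.7605 + 0.45·0.2395) ≈ 0.7791

0.779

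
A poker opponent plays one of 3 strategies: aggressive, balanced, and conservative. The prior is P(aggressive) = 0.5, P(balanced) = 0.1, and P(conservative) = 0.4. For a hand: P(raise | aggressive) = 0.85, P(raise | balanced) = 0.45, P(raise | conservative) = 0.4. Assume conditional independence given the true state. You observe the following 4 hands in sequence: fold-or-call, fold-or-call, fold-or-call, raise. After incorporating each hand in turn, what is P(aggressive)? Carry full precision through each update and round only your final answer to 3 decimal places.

After 'fold-or-call': normaliser = 0.15·0.5000 + 0.55·0.1000 + 0.6·0.4000; P(aggressive) ≈ 0.2027, P(balanced) ≈ 0.1486, P(conservative) ≈ 0.6486
After 'fold-or-call': normaliser = 0.15·0.2027 + 0.55·0.1486 + 0.6·0.6486; P(aggressive) ≈ 0.0606, P(balanced) ≈ 0.1631, P(conservative) ≈ 0.7763
After 'fold-or-call': normaliser = 0.15·0.0606 + 0.55·0.1631 + 0.6·0.7763; P(aggressive) ≈ 0.0161, P(balanced) ≈ 0.1589, P(conservative) ≈ 0.8250
After 'raise': normaliser = 0.85·0.0161 + 0.45·0.1589 + 0.4·0.8250; P(aggressive) ≈ 0.0330, P(balanced) ≈ 0.1722, P(conservative) ≈ 0.7948

0.033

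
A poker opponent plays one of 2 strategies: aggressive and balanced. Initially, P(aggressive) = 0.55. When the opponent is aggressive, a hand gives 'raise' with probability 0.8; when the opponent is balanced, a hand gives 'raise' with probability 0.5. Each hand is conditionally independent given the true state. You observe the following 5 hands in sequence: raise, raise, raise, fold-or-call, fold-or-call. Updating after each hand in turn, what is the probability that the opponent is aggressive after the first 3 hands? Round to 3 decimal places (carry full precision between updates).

0.834

After 'raise': P(aggressive) = 0.8·0.5500 / (0.8·0.5500 + 0.5·0.4500) ≈ 0.6617
After 'raise': P(aggressive) = 0.8·0.6617 / (0.8·0.6617 + 0.5·0.3383) ≈ 0.7578
After 'raise': P(aggressive) = 0.8·0.7578 / (0.8·0.7578 + 0.5·0.2422) ≈ 0.8335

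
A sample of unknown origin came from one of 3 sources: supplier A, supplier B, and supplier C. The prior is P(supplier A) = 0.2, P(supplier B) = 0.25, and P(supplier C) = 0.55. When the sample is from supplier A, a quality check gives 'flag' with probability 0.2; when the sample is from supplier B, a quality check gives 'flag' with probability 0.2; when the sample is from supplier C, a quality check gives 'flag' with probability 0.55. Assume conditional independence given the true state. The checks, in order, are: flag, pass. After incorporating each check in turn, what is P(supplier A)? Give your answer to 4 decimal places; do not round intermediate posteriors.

Each posterior becomes the prior for the next update.
After 'flag': normaliser = 0.2·0.2000 + 0.2·0.2500 + 0.55·0.5500; P(supplier A) ≈ 0.1019, P(supplier B) ≈ 0.1274, P(supplier C) ≈ 0.7707
After 'pass': normaliser = 0.8·0.1019 + 0.8·0.1274 + 0.45·0.7707; P(supplier A) ≈ 0.1538, P(supplier B) ≈ 0.1922, P(supplier C) ≈ 0.6541

0.1538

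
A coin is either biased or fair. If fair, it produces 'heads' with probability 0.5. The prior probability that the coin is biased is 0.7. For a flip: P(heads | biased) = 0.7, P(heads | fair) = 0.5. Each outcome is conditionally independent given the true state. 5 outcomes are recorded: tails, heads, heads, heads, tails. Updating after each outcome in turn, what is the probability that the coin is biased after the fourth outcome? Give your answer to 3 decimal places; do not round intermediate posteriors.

0.793

After 'tails': P(biased) = 0.3·0.7000 / (0.3·0.7000 + 0.5·0.3000) ≈ 0.5833
After 'heads': P(biased) = 0.7·0.5833 / (0.7·0.5833 + 0.5·0.4167) ≈ 0.6622
After 'heads': P(biased) = 0.7·0.6622 / (0.7·0.6622 + 0.5·0.3378) ≈ 0.7329
After 'heads': P(biased) = 0.7·0.7329 / (0.7·0.7329 + 0.5·0.2671) ≈ 0.7935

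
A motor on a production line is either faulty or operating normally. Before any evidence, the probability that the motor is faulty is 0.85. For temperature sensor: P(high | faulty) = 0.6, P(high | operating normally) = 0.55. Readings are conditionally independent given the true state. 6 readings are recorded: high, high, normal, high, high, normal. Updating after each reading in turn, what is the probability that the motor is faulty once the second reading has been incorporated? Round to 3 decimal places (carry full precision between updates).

After 'high': P(faulty) = 0.6·0.8500 / (0.6·0.8500 + 0.55·0.1500) ≈ 0.8608
After 'high': P(faulty) = 0.6·0.8608 / (0.6·0.8608 + 0.55·0.1392) ≈ 0.8709

0.871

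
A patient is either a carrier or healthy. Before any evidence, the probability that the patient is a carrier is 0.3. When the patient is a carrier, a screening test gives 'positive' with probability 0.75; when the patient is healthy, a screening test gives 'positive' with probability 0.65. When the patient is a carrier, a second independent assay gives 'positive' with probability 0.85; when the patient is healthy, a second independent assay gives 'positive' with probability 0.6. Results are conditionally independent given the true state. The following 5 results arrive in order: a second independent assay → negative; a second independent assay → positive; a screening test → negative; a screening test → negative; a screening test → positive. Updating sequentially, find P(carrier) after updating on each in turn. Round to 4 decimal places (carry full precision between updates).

0.1182

After a second independent assay='negative': P(carrier) = 0.15·0.3000 / (0.15·0.3000 + 0.4·0.7000) ≈ 0.1385
After a second independent assay='positive': P(carrier) = 0.85·0.1385 / (0.85·0.1385 + 0.6·0.8615) ≈ 0.1855
After a screening test='negative': P(carrier) = 0.25·0.1855 / (0.25·0.1855 + 0.35·0.8145) ≈ 0.1399
After a screening test='negative': P(carrier) = 0.25·0.1399 / (0.25·0.1399 + 0.35·0.8601) ≈ 0.1041
After a screening test='positive': P(carrier) = 0.75·0.1041 / (0.75·0.1041 + 0.65·0.8959) ≈ 0.1182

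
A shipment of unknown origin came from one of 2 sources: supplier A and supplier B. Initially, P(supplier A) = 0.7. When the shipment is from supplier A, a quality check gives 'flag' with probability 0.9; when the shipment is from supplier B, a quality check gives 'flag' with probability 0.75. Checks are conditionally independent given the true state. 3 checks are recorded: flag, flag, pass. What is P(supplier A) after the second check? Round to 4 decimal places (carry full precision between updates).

After 'flag': P(supplier A) = 0.9·0.7000 / (0.9·0.7000 + 0.75·0.3000) ≈ 0.7368
After 'flag': P(supplier A) = 0.9·0.7368 / (0.9·0.7368 + 0.75·0.2632) ≈ 0.7706

0.7706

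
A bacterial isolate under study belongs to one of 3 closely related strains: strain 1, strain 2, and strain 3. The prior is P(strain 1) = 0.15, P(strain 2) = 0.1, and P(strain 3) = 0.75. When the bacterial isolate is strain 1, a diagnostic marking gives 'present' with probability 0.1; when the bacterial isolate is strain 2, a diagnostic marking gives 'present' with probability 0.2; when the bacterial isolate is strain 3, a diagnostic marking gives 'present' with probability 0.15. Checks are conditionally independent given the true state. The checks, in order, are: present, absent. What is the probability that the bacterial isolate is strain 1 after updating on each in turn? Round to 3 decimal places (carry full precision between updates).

After 'present': normaliser = 0.1·0.1500 + 0.2·0.1000 + 0.15·0.7500; P(strain 1) ≈ 0.1017, P(strain 2) ≈ 0.1356, P(strain 3) ≈ 0.7627
After 'absent': normaliser = 0.9·0.1017 + 0.8·0.1356 + 0.85·0.7627; P(strain 1) ≈ 0.1079, P(strain 2) ≈ 0.1279, P(strain 3) ≈ 0.7642

0.108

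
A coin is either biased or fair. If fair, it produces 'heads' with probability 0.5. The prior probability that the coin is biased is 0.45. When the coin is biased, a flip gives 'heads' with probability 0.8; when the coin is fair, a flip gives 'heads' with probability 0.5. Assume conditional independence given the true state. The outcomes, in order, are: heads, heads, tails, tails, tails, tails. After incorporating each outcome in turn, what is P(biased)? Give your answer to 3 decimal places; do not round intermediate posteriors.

0.051

After 'heads': P(biased) = 0.8·0.4500 / (0.8·0.4500 + 0.5·0.5500) ≈ 0.5669
After 'heads': P(biased) = 0.8·0.5669 / (0.8·0.5669 + 0.5·0.4331) ≈ 0.6769
After 'tails': P(biased) = 0.2·0.6769 / (0.2·0.6769 + 0.5·0.3231) ≈ 0.4559
After 'tails': P(biased) = 0.2·0.4559 / (0.2·0.4559 + 0.5·0.5441) ≈ 0.2510
After 'tails': P(biased) = 0.2·0.2510 / (0.2·0.2510 + 0.5·0.7490) ≈ 0.1182
After 'tails': P(biased) = 0.2·0.1182 / (0.2·0.1182 + 0.5·0.8818) ≈ 0.0509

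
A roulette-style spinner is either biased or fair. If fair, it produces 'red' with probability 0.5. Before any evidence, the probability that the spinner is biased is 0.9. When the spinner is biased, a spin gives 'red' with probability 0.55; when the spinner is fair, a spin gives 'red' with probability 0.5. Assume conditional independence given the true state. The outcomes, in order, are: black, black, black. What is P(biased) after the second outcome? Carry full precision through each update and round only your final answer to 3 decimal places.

Each posterior becomes the prior for the next update.
After 'black': P(biased) = 0.45·0.9000 / (0.45·0.9000 + 0.5·0.1000) ≈ 0.8901
After 'black': P(biased) = 0.45·0.8901 / (0.45·0.8901 + 0.5·0.1099) ≈ 0.8794

0.879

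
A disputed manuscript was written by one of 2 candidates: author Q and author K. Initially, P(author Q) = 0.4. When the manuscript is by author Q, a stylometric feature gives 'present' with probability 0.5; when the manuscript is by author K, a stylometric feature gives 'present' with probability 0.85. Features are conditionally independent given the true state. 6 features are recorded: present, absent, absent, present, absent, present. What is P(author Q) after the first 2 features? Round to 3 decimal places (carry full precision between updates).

0.567

Apply Bayes' rule sequentially, carrying P(author Q) forward.
After 'present': P(author Q) = 0.5·0.4000 / (0.5·0.4000 + 0.85·0.6000) ≈ 0.2817
After 'absent': P(author Q) = 0.5·0.2817 / (0.5·0.2817 + 0.15·0.7183) ≈ 0.5666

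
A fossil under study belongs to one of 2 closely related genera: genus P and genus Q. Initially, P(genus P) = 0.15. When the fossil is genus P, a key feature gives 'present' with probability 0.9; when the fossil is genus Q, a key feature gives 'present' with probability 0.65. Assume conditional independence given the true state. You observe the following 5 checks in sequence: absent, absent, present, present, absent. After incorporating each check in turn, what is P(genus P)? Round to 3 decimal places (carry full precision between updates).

After 'absent': P(genus P) = 0.1·0.1500 / (0.1·0.1500 + 0.35·0.8500) ≈ 0.0480
After 'absent': P(genus P) = 0.1·0.0480 / (0.1·0.0480 + 0.35·0.9520) ≈ 0.0142
After 'present': P(genus P) = 0.9·0.0142 / (0.9·0.0142 + 0.65·0.9858) ≈ 0.0196
After 'present': P(genus P) = 0.9·0.0196 / (0.9·0.0196 + 0.65·0.9804) ≈ 0.0269
After 'absent': P(genus P) = 0.1·0.0269 / (0.1·0.0269 + 0.35·0.9731) ≈ 0.0078

0.008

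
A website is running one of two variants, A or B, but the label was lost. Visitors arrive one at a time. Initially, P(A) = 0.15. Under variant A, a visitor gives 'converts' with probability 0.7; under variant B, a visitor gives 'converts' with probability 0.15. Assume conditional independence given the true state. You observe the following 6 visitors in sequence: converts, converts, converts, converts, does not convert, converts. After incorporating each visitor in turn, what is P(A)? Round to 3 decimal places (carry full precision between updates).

After 'converts': P(A) = 0.7·0.1500 / (0.7·0.1500 + 0.15·0.8500) ≈ 0.4516
After 'converts': P(A) = 0.7·0.4516 / (0.7·0.4516 + 0.15·0.5484) ≈ 0.7935
After 'converts': P(A) = 0.7·0.7935 / (0.7·0.7935 + 0.15·0.2065) ≈ 0.9472
After 'converts': P(A) = 0.7·0.9472 / (0.7·0.9472 + 0.15·0.0528) ≈ 0.9882
After 'does not convert': P(A) = 0.3·0.9882 / (0.3·0.9882 + 0.85·0.0118) ≈ 0.9673
After 'converts': P(A) = 0.7·0.9673 / (0.7·0.9673 + 0.15·0.0327) ≈ 0.9928

0.993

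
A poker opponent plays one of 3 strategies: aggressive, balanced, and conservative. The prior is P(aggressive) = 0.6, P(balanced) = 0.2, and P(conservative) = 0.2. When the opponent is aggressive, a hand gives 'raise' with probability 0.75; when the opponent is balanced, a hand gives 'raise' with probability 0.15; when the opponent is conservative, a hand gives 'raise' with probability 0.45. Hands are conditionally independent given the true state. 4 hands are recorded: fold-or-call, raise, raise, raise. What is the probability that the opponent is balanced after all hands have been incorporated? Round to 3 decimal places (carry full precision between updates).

Each posterior becomes the prior for the next update.
After 'fold-or-call': normaliser = 0.25·0.6000 + 0.85·0.2000 + 0.55·0.2000; P(aggressive) ≈ 0.3488, P(balanced) ≈ 0.3953, P(conservative) ≈ 0.2558
After 'raise': normaliser = 0.75·0.3488 + 0.15·0.3953 + 0.45·0.2558; P(aggressive) ≈ 0.6000, P(balanced) ≈ 0.1360, P(conservative) ≈ 0.2640
After 'raise': normaliser = 0.75·0.6000 + 0.15·0.1360 + 0.45·0.2640; P(aggressive) ≈ 0.7637, P(balanced) ≈ 0.0346, P(conservative) ≈ 0.2016
After 'raise': normaliser = 0.75·0.7637 + 0.15·0.0346 + 0.45·0.2016; P(aggressive) ≈ 0.8566, P(balanced) ≈ 0.0078, P(conservative) ≈ 0.1357

0.008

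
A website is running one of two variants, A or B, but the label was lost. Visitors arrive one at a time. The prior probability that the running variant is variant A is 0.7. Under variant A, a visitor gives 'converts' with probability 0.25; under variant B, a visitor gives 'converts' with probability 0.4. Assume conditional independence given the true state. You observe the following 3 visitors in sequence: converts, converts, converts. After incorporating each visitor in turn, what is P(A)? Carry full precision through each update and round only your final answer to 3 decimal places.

After 'converts': P(A) = 0.25·0.7000 / (0.25·0.7000 + 0.4·0.3000) ≈ 0.5932
After 'converts': P(A) = 0.25·0.5932 / (0.25·0.5932 + 0.4·0.4068) ≈ 0.4768
After 'converts': P(A) = 0.25·0.4768 / (0.25·0.4768 + 0.4·0.5232) ≈ 0.3629

0.363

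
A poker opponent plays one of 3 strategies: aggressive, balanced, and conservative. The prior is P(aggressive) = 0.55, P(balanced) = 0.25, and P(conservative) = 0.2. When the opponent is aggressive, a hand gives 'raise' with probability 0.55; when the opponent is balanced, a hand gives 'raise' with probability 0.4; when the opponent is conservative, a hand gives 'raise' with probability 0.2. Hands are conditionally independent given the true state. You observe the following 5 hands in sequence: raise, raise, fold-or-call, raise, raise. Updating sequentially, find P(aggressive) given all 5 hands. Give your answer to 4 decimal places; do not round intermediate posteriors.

0.8468

After 'raise': normaliser = 0.55·0.5500 + 0.4·0.2500 + 0.2·0.2000; P(aggressive) ≈ 0.6836, P(balanced) ≈ 0.2260, P(conservative) ≈ 0.0904
After 'raise': normaliser = 0.55·0.6836 + 0.4·0.2260 + 0.2·0.0904; P(aggressive) ≈ 0.7761, P(balanced) ≈ 0.1866, P(conservative) ≈ 0.0373
After 'fold-or-call': normaliser = 0.45·0.7761 + 0.6·0.1866 + 0.8·0.0373; P(aggressive) ≈ 0.7112, P(balanced) ≈ 0.2280, P(conservative) ≈ 0.0608
After 'raise': normaliser = 0.55·0.7112 + 0.4·0.2280 + 0.2·0.0608; P(aggressive) ≈ 0.7910, P(balanced) ≈ 0.1844, P(conservative) ≈ 0.0246
After 'raise': normaliser = 0.55·0.7910 + 0.4·0.1844 + 0.2·0.0246; P(aggressive) ≈ 0.8468, P(balanced) ≈ 0.1436, P(conservative) ≈ 0.0096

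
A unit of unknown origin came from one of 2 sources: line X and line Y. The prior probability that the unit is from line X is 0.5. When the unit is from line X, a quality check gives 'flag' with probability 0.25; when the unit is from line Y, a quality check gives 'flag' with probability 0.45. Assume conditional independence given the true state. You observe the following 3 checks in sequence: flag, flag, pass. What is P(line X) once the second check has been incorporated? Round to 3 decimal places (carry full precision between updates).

After 'flag': P(line X) = 0.25·0.5000 / (0.25·0.5000 + 0.45·0.5000) ≈ 0.3571
After 'flag': P(line X) = 0.25·0.3571 / (0.25·0.3571 + 0.45·0.6429) ≈ 0.2358

0.236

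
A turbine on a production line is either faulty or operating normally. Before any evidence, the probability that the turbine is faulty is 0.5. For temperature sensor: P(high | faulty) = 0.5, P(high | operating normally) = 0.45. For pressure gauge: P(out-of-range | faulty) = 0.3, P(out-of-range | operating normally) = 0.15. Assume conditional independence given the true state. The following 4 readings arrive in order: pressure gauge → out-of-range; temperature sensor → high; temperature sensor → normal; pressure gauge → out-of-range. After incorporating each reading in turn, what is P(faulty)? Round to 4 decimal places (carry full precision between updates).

After pressure gauge='out-of-range': P(faulty) = 0.3·0.5000 / (0.3·0.5000 + 0.15·0.5000) ≈ 0.6667
After temperature sensor='high': P(faulty) = 0.5·0.6667 / (0.5·0.6667 + 0.45·0.3333) ≈ 0.6897
After temperature sensor='normal': P(faulty) = 0.5·0.6897 / (0.5·0.6897 + 0.55·0.3103) ≈ 0.6689
After pressure gauge='out-of-range': P(faulty) = 0.3·0.6689 / (0.3·0.6689 + 0.15·0.3311) ≈ 0.8016

0.8016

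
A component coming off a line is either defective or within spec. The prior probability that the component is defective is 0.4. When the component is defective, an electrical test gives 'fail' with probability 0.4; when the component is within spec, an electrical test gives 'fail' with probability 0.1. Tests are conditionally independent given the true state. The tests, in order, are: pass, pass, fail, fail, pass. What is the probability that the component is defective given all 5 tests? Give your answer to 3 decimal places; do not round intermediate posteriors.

0.760

After 'pass': P(defective) = 0.6·0.4000 / (0.6·0.4000 + 0.9·0.6000) ≈ 0.3077
After 'pass': P(defective) = 0.6·0.3077 / (0.6·0.3077 + 0.9·0.6923) ≈ 0.2286
After 'fail': P(defective) = 0.4·0.2286 / (0.4·0.2286 + 0.1·0.7714) ≈ 0.5424
After 'fail': P(defective) = 0.4·0.5424 / (0.4·0.5424 + 0.1·0.4576) ≈ 0.8258
After 'pass': P(defective) = 0.6·0.8258 / (0.6·0.8258 + 0.9·0.1742) ≈ 0.7596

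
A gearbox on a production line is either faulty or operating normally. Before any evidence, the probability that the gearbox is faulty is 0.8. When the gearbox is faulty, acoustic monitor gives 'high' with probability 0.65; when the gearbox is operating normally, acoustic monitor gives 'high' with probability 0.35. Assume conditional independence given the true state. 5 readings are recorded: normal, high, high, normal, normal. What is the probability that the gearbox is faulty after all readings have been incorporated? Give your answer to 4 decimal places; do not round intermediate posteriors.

0.6829

Each posterior becomes the prior for the next update.
After 'normal': P(faulty) = 0.35·0.8000 / (0.35·0.8000 + 0.65·0.2000) ≈ 0.6829
After 'high': P(faulty) = 0.65·0.6829 / (0.65·0.6829 + 0.35·0.3171) ≈ 0.8000
After 'high': P(faulty) = 0.65·0.8000 / (0.65·0.8000 + 0.35·0.2000) ≈ 0.8814
After 'normal': P(faulty) = 0.35·0.8814 / (0.35·0.8814 + 0.65·0.1186) ≈ 0.8000
After 'normal': P(faulty) = 0.35·0.8000 / (0.35·0.8000 + 0.65·0.2000) ≈ 0.6829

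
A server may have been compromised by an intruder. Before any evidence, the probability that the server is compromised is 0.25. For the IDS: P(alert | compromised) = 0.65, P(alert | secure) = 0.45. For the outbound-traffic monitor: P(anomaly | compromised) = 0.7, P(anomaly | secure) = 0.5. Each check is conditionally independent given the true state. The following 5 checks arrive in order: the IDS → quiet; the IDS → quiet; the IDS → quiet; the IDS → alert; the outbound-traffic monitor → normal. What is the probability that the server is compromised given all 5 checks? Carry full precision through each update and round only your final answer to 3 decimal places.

Apply Bayes' rule sequentially, carrying P(compromised) forward.
After the IDS='quiet': P(compromised) = 0.35·0.2500 / (0.35·0.2500 + 0.55·0.7500) ≈ 0.1750
After the IDS='quiet': P(compromised) = 0.35·0.1750 / (0.35·0.1750 + 0.55·0.8250) ≈ 0.1189
After the IDS='quiet': P(compromised) = 0.35·0.1189 / (0.35·0.1189 + 0.55·0.8811) ≈ 0.0791
After the IDS='alert': P(compromised) = 0.65·0.0791 / (0.65·0.0791 + 0.45·0.9209) ≈ 0.1104
After the outbound-traffic monitor='normal': P(compromised) = 0.3·0.1104 / (0.3·0.1104 + 0.5·0.8896) ≈ 0.0693

0.069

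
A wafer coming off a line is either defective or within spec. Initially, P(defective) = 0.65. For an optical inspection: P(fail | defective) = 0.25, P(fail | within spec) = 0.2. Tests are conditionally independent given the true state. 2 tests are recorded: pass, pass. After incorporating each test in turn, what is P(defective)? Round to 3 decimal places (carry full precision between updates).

Each posterior becomes the prior for the next update.
After 'pass': P(defective) = 0.75·0.6500 / (0.75·0.6500 + 0.8·0.3500) ≈ 0.6352
After 'pass': P(defective) = 0.75·0.6352 / (0.75·0.6352 + 0.8·0.3648) ≈ 0.6201

0.620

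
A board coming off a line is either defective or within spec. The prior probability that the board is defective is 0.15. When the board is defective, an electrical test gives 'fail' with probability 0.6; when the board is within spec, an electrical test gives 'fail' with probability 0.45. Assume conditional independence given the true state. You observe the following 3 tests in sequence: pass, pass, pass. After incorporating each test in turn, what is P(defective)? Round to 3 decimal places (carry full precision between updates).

0.064

Each posterior becomes the prior for the next update.
After 'pass': P(defective) = 0.4·0.1500 / (0.4·0.1500 + 0.55·0.8500) ≈ 0.1137
After 'pass': P(defective) = 0.4·0.1137 / (0.4·0.1137 + 0.55·0.8863) ≈ 0.0854
After 'pass': P(defective) = 0.4·0.0854 / (0.4·0.0854 + 0.55·0.9146) ≈ 0.0636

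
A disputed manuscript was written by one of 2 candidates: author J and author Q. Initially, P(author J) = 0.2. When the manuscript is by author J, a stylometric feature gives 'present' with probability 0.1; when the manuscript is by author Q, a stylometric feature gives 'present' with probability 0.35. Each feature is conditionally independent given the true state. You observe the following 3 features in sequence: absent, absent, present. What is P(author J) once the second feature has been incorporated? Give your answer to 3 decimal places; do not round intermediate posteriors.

Each posterior becomes the prior for the next update.
After 'absent': P(author J) = 0.9·0.2000 / (0.9·0.2000 + 0.65·0.8000) ≈ 0.2571
After 'absent': P(author J) = 0.9·0.2571 / (0.9·0.2571 + 0.65·0.7429) ≈ 0.3240

0.324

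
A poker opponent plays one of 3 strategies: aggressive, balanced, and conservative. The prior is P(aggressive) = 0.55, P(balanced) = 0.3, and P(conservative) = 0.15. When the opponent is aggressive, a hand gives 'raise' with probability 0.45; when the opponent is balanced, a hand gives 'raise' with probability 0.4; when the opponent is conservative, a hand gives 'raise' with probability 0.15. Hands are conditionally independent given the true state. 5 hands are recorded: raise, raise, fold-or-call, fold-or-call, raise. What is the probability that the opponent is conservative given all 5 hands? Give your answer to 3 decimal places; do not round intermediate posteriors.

After 'raise': normaliser = 0.45·0.5500 + 0.4·0.3000 + 0.15·0.1500; P(aggressive) ≈ 0.6346, P(balanced) ≈ 0.3077, P(conservative) ≈ 0.0577
After 'raise': normaliser = 0.45·0.6346 + 0.4·0.3077 + 0.15·0.0577; P(aggressive) ≈ 0.6843, P(balanced) ≈ 0.2949, P(conservative) ≈ 0.0207
After 'fold-or-call': normaliser = 0.55·0.6843 + 0.6·0.2949 + 0.85·0.0207; P(aggressive) ≈ 0.6592, P(balanced) ≈ 0.3099, P(conservative) ≈ 0.0309
After 'fold-or-call': normaliser = 0.55·0.6592 + 0.6·0.3099 + 0.85·0.0309; P(aggressive) ≈ 0.6308, P(balanced) ≈ 0.3235, P(conservative) ≈ 0.0457
After 'raise': normaliser = 0.45·0.6308 + 0.4·0.3235 + 0.15·0.0457; P(aggressive) ≈ 0.6757, P(balanced) ≈ 0.3080, P(conservative) ≈ 0.0163

0.016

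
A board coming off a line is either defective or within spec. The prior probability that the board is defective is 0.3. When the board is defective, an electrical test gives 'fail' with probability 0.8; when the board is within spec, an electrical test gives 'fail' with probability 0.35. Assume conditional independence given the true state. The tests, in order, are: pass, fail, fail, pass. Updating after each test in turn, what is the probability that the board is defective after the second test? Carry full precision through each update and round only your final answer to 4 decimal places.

After 'pass': P(defective) = 0.2·0.3000 / (0.2·0.3000 + 0.65·0.7000) ≈ 0.1165
After 'fail': P(defective) = 0.8·0.1165 / (0.8·0.1165 + 0.35·0.8835) ≈ 0.2316

0.2316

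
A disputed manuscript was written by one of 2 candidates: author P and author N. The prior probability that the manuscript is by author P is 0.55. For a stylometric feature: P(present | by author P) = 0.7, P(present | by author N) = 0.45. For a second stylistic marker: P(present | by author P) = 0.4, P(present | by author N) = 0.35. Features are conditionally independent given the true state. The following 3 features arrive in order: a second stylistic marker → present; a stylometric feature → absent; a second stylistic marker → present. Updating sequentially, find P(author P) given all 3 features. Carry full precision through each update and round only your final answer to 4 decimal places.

0.4655

Apply Bayes' rule sequentially, carrying P(author P) forward.
After a second stylistic marker='present': P(author P) = 0.4·0.5500 / (0.4·0.5500 + 0.35·0.4500) ≈ 0.5828
After a stylometric feature='absent': P(author P) = 0.3·0.5828 / (0.3·0.5828 + 0.55·0.4172) ≈ 0.4324
After a second stylistic marker='present': P(author P) = 0.4·0.4324 / (0.4·0.4324 + 0.35·0.5676) ≈ 0.4655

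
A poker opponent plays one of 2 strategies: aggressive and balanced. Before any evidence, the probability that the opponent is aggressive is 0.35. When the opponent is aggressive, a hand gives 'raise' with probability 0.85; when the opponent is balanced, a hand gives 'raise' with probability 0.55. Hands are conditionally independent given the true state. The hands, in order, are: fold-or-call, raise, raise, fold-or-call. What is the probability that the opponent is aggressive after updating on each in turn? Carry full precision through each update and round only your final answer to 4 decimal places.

0.1250

After 'fold-or-call': P(aggressive) = 0.15·0.3500 / (0.15·0.3500 + 0.45·0.6500) ≈ 0.1522
After 'raise': P(aggressive) = 0.85·0.1522 / (0.85·0.1522 + 0.55·0.8478) ≈ 0.2172
After 'raise': P(aggressive) = 0.85·0.2172 / (0.85·0.2172 + 0.55·0.7828) ≈ 0.3001
After 'fold-or-call': P(aggressive) = 0.15·0.3001 / (0.15·0.3001 + 0.45·0.6999) ≈ 0.1250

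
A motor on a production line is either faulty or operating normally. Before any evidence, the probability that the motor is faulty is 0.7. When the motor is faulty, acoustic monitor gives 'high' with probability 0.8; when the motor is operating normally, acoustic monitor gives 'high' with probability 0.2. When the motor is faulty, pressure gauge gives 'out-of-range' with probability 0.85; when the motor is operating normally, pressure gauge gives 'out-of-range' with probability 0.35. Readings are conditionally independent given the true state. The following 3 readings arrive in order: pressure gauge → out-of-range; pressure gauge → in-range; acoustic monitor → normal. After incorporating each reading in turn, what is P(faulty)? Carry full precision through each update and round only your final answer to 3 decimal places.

After pressure gauge='out-of-range': P(faulty) = 0.85·0.7000 / (0.85·0.7000 + 0.35·0.3000) ≈ 0.8500
After pressure gauge='in-range': P(faulty) = 0.15·0.8500 / (0.15·0.8500 + 0.65·0.1500) ≈ 0.5667
After acoustic monitor='normal': P(faulty) = 0.2·0.5667 / (0.2·0.5667 + 0.8·0.4333) ≈ 0.2464

0.246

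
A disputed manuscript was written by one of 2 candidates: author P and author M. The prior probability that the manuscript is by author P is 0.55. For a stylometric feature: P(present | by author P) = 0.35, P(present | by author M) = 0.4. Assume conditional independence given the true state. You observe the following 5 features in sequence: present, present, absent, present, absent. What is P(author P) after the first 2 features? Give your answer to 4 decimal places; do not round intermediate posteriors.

0.4834

Each posterior becomes the prior for the next update.
After 'present': P(author P) = 0.35·0.5500 / (0.35·0.5500 + 0.4·0.4500) ≈ 0.5168
After 'present': P(author P) = 0.35·0.5168 / (0.35·0.5168 + 0.4·0.4832) ≈ 0.4834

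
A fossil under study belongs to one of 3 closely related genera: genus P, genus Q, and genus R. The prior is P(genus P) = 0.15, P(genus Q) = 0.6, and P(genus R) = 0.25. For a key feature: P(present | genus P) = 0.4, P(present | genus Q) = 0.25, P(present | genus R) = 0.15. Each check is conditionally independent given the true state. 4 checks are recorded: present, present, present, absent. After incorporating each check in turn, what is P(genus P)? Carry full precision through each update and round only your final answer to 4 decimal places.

0.4264

Each posterior becomes the prior for the next update.
After 'present': normaliser = 0.4·0.1500 + 0.25·0.6000 + 0.15·0.2500; P(genus P) ≈ 0.2424, P(genus Q) ≈ 0.6061, P(genus R) ≈ 0.1515
After 'present': normaliser = 0.4·0.2424 + 0.25·0.6061 + 0.15·0.1515; P(genus P) ≈ 0.3575, P(genus Q) ≈ 0.5587, P(genus R) ≈ 0.0838
After 'present': normaliser = 0.4·0.3575 + 0.25·0.5587 + 0.15·0.0838; P(genus P) ≈ 0.4844, P(genus Q) ≈ 0.4730, P(genus R) ≈ 0.0426
After 'absent': normaliser = 0.6·0.4844 + 0.75·0.4730 + 0.85·0.0426; P(genus P) ≈ 0.4264, P(genus Q) ≈ 0.5205, P(genus R) ≈ 0.0531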